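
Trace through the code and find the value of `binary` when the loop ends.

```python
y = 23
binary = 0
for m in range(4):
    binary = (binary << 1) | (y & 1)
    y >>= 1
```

Let's trace through this code step by step.

Initialize: y = 23
Initialize: binary = 0
Entering loop: for m in range(4):
After iteration 1: m = 0, y = 11, binary = 1
After iteration 2: m = 1, y = 5, binary = 3
After iteration 3: m = 2, y = 2, binary = 7
After iteration 4: m = 3, y = 1, binary = 14
Loop ends.

Final answer: 14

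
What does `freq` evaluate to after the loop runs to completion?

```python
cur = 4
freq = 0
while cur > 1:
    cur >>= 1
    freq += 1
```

Let's trace through this code step by step.

Initialize: cur = 4
Initialize: freq = 0
Entering loop: while cur > 1:
After iteration 1: cur = 2, freq = 1
After iteration 2: cur = 1, freq = 2
Loop ends.

Final answer: 2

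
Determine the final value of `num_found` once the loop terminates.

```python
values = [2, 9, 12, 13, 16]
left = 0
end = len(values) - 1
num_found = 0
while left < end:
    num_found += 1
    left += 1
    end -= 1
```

Let's trace through this code step by step.

Initialize: values = [2, 9, 12, 13, 16]
Initialize: left = 0
Initialize: end = 4
Initialize: num_found = 0
Entering loop: while left < end:
After iteration 1: left = 1, end = 3, num_found = 1
After iteration 2: left = 2, end = 2, num_found = 2
Loop ends.

Final answer: 2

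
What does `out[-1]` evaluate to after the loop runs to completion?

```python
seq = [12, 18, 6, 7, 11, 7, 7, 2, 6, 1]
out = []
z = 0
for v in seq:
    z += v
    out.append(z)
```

Let's trace through this code step by step.

Initialize: seq = [12, 18, 6, 7, 11, 7, 7, 2, 6, 1]
Initialize: out = []
Initialize: z = 0
Entering loop: for v in seq:
After iteration 1: v = 12, out = [12], z = 12
After iteration 2: v = 18, out = [12, 30], z = 30
After iteration 3: v = 6, out = [12, 30, 36], z = 36
After iteration 4: v = 7, out = [12, 30, 36, 43], z = 43
After iteration 5: v = 11, out = [12, 30, 36, 43, 54], z = 54
After iteration 6: v = 7, out = [12, 30, 36, 43, 54, 61], z = 61
After iteration 7: v = 7, out = [12, 30, 36, 43, 54, 61, 68], z = 68
After iteration 8: v = 2, out = [12, 30, 36, 43, 54, 61, 68, 70], z = 70
After iteration 9: v = 6, out = [12, 30, 36, 43, 54, 61, 68, 70, 76], z = 76
After iteration 10: v = 1, out = [12, 30, 36, 43, 54, 61, 68, 70, 76, 77], z = 77
Loop ends.
out[-1] = 77

Final answer: 77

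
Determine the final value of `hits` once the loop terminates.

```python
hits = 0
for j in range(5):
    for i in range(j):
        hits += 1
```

Let's trace through this code step by step.

Initialize: hits = 0
Entering loop: for j in range(5):
After iteration 1: j = 0, hits = 0
After iteration 2: j = 1, hits = 1, i = 0
After iteration 3: j = 2, hits = 3, i = 1
After iteration 4: j = 3, hits = 6, i = 2
After iteration 5: j = 4, hits = 10, i = 3
Loop ends.

Final answer: 10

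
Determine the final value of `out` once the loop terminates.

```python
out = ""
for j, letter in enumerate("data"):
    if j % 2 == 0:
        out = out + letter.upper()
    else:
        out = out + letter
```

Let's trace through this code step by step.

Initialize: out = ''
Entering loop: for j, letter in enumerate("data"):
After iteration 1: j = 0, letter = 'd', out = 'D'
After iteration 2: j = 1, letter = 'a', out = 'Da'
After iteration 3: j = 2, letter = 't', out = 'DaT'
After iteration 4: j = 3, letter = 'a', out = 'DaTa'
Loop ends.

Final answer: 'DaTa'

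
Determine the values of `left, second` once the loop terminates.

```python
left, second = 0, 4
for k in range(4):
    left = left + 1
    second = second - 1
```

Let's trace through this code step by step.

Initialize: left = 0
Initialize: second = 4
Entering loop: for k in range(4):
After iteration 1: k = 0, left = 1, second = 3
After iteration 2: k = 1, left = 2, second = 2
After iteration 3: k = 2, left = 3, second = 1
After iteration 4: k = 3, left = 4, second = 0
Loop ends.

Final answer: 4, 0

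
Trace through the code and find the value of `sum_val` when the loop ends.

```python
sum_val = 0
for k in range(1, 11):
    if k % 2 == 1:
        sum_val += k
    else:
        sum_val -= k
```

Let's trace through this code step by step.

Initialize: sum_val = 0
Entering loop: for k in range(1, 11):
After iteration 1: k = 1, sum_val = 1
After iteration 2: k = 2, sum_val = -1
After iteration 3: k = 3, sum_val = 2
After iteration 4: k = 4, sum_val = -2
After iteration 5: k = 5, sum_val = 3
After iteration 6: k = 6, sum_val = -3
After iteration 7: k = 7, sum_val = 4
After iteration 8: k = 8, sum_val = -4
After iteration 9: k = 9, sum_val = 5
After iteration 10: k = 10, sum_val = -5
Loop ends.

Final answer: -5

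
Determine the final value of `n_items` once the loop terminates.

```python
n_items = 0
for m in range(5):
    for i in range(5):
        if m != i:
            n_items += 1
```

Let's trace through this code step by step.

Initialize: n_items = 0
Entering loop: for m in range(5):
After iteration 1: m = 0, n_items = 4
After iteration 2: m = 1, n_items = 8
After iteration 3: m = 2, n_items = 12
After iteration 4: m = 3, n_items = 16
After iteration 5: m = 4, n_items = 20
Loop ends.

Final answer: 20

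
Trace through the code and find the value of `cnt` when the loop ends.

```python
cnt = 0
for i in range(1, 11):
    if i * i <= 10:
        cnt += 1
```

Let's trace through this code step by step.

Initialize: cnt = 0
Entering loop: for i in range(1, 11):
After iteration 1: i = 1, cnt = 1
After iteration 2: i = 2, cnt = 2
After iteration 3: i = 3, cnt = 3
After iteration 4: i = 4, cnt = 3
After iteration 5: i = 5, cnt = 3
After iteration 6: i = 6, cnt = 3
After iteration 7: i = 7, cnt = 3
After iteration 8: i = 8, cnt = 3
After iteration 9: i = 9, cnt = 3
After iteration 10: i = 10, cnt = 3
Loop ends.

Final answer: 3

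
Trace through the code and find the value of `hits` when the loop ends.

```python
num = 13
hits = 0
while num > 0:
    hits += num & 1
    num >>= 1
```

Let's trace through this code step by step.

Initialize: num = 13
Initialize: hits = 0
Entering loop: while num > 0:
After iteration 1: num = 6, hits = 1
After iteration 2: num = 3, hits = 1
After iteration 3: num = 1, hits = 2
After iteration 4: num = 0, hits = 3
Loop ends.

Final answer: 3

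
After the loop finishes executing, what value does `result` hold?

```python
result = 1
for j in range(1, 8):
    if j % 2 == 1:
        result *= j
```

Let's trace through this code step by step.

Initialize: result = 1
Entering loop: for j in range(1, 8):
After iteration 1: j = 1, result = 1
After iteration 2: j = 2, result = 1
After iteration 3: j = 3, result = 3
After iteration 4: j = 4, result = 3
After iteration 5: j = 5, result = 15
After iteration 6: j = 6, result = 15
After iteration 7: j = 7, result = 105
Loop ends.

Final answer: 105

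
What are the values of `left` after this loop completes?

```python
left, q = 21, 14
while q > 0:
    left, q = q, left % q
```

Let's trace through this code step by step.

Initialize: left = 21
Initialize: q = 14
Entering loop: while q > 0:
After iteration 1: left = 14, q = 7
After iteration 2: left = 7, q = 0
Loop ends.

Final answer: 7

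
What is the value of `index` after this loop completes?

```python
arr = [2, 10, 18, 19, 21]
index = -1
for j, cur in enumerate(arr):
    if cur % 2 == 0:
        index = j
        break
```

Let's trace through this code step by step.

Initialize: arr = [2, 10, 18, 19, 21]
Initialize: index = -1
Entering loop: for j, cur in enumerate(arr):
After iteration 1: j = 0, cur = 2, index = 0
Loop ends.

Final answer: 0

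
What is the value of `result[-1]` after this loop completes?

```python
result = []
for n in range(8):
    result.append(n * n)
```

Let's trace through this code step by step.

Initialize: result = []
Entering loop: for n in range(8):
After iteration 1: n = 0, result = [0]
After iteration 2: n = 1, result = [0, 1]
After iteration 3: n = 2, result = [0, 1, 4]
After iteration 4: n = 3, result = [0, 1, 4, 9]
After iteration 5: n = 4, result = [0, 1, 4, 9, 16]
After iteration 6: n = 5, result = [0, 1, 4, 9, 16, 25]
After iteration 7: n = 6, result = [0, 1, 4, 9, 16, 25, 36]
After iteration 8: n = 7, result = [0, 1, 4, 9, 16, 25, 36, 49]
Loop ends.
result[-1] = 49

Final answer: 49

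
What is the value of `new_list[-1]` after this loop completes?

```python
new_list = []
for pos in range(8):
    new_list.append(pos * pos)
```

Let's trace through this code step by step.

Initialize: new_list = []
Entering loop: for pos in range(8):
After iteration 1: pos = 0, new_list = [0]
After iteration 2: pos = 1, new_list = [0, 1]
After iteration 3: pos = 2, new_list = [0, 1, 4]
After iteration 4: pos = 3, new_list = [0, 1, 4, 9]
After iteration 5: pos = 4, new_list = [0, 1, 4, 9, 16]
After iteration 6: pos = 5, new_list = [0, 1, 4, 9, 16, 25]
After iteration 7: pos = 6, new_list = [0, 1, 4, 9, 16, 25, 36]
After iteration 8: pos = 7, new_list = [0, 1, 4, 9, 16, 25, 36, 49]
Loop ends.
new_list[-1] = 49

Final answer: 49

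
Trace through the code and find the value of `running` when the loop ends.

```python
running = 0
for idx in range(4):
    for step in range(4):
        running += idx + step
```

Let's trace through this code step by step.

Initialize: running = 0
Entering loop: for idx in range(4):
After iteration 1: idx = 0, running = 6
After iteration 2: idx = 1, running = 16
After iteration 3: idx = 2, running = 30
After iteration 4: idx = 3, running = 48
Loop ends.

Final answer: 48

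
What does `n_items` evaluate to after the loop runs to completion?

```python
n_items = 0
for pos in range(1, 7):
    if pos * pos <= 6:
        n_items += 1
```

Let's trace through this code step by step.

Initialize: n_items = 0
Entering loop: for pos in range(1, 7):
After iteration 1: pos = 1, n_items = 1
After iteration 2: pos = 2, n_items = 2
After iteration 3: pos = 3, n_items = 2
After iteration 4: pos = 4, n_items = 2
After iteration 5: pos = 5, n_items = 2
After iteration 6: pos = 6, n_items = 2
Loop ends.

Final answer: 2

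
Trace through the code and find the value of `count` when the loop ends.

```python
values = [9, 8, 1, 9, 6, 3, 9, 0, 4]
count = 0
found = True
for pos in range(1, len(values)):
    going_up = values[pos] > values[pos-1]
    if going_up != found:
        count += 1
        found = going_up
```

Let's trace through this code step by step.

Initialize: values = [9, 8, 1, 9, 6, 3, 9, 0, 4]
Initialize: count = 0
Initialize: found = True
Entering loop: for pos in range(1, len(values)):
After iteration 1: pos = 1, count = 1, found = False, going_up = False
After iteration 2: pos = 2, count = 1, found = False, going_up = False
After iteration 3: pos = 3, count = 2, found = True, going_up = True
After iteration 4: pos = 4, count = 3, found = False, going_up = False
After iteration 5: pos = 5, count = 3, found = False, going_up = False
After iteration 6: pos = 6, count = 4, found = True, going_up = True
After iteration 7: pos = 7, count = 5, found = False, going_up = False
After iteration 8: pos = 8, count = 6, found = True, going_up = True
Loop ends.

Final answer: 6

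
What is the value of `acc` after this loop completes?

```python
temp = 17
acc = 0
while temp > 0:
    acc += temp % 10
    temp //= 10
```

Let's trace through this code step by step.

Initialize: temp = 17
Initialize: acc = 0
Entering loop: while temp > 0:
After iteration 1: temp = 1, acc = 7
After iteration 2: temp = 0, acc = 8
Loop ends.

Final answer: 8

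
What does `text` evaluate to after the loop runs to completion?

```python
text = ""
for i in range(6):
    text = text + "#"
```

Let's trace through this code step by step.

Initialize: text = ''
Entering loop: for i in range(6):
After iteration 1: i = 0, text = '#'
After iteration 2: i = 1, text = '##'
After iteration 3: i = 2, text = '###'
After iteration 4: i = 3, text = '####'
After iteration 5: i = 4, text = '#####'
After iteration 6: i = 5, text = '######'
Loop ends.

Final answer: '######'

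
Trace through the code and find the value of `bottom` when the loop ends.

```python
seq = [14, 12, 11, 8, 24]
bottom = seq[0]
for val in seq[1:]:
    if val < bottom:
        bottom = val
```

Let's trace through this code step by step.

Initialize: seq = [14, 12, 11, 8, 24]
Initialize: bottom = 14
Entering loop: for val in seq[1:]:
After iteration 1: val = 12, bottom = 12
After iteration 2: val = 11, bottom = 11
After iteration 3: val = 8, bottom = 8
After iteration 4: val = 24, bottom = 8
Loop ends.

Final answer: 8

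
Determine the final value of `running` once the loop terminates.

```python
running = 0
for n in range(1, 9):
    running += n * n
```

Let's trace through this code step by step.

Initialize: running = 0
Entering loop: for n in range(1, 9):
After iteration 1: n = 1, running = 1
After iteration 2: n = 2, running = 5
After iteration 3: n = 3, running = 14
After iteration 4: n = 4, running = 30
After iteration 5: n = 5, running = 55
After iteration 6: n = 6, running = 91
After iteration 7: n = 7, running = 140
After iteration 8: n = 8, running = 204
Loop ends.

Final answer: 204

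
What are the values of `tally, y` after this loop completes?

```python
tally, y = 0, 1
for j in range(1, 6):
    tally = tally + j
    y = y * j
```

Let's trace through this code step by step.

Initialize: tally = 0
Initialize: y = 1
Entering loop: for j in range(1, 6):
After iteration 1: j = 1, tally = 1, y = 1
After iteration 2: j = 2, tally = 3, y = 2
After iteration 3: j = 3, tally = 6, y = 6
After iteration 4: j = 4, tally = 10, y = 24
After iteration 5: j = 5, tally = 15, y = 120
Loop ends.

Final answer: 15, 120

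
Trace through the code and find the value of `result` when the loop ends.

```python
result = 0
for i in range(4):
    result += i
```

Let's trace through this code step by step.

Initialize: result = 0
Entering loop: for i in range(4):
After iteration 1: i = 0, result = 0
After iteration 2: i = 1, result = 1
After iteration 3: i = 2, result = 3
After iteration 4: i = 3, result = 6
Loop ends.

Final answer: 6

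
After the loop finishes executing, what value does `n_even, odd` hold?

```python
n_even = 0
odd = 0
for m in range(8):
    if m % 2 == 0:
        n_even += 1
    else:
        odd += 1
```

Let's trace through this code step by step.

Initialize: n_even = 0
Initialize: odd = 0
Entering loop: for m in range(8):
After iteration 1: m = 0, n_even = 1, odd = 0
After iteration 2: m = 1, n_even = 1, odd = 1
After iteration 3: m = 2, n_even = 2, odd = 1
After iteration 4: m = 3, n_even = 2, odd = 2
After iteration 5: m = 4, n_even = 3, odd = 2
After iteration 6: m = 5, n_even = 3, odd = 3
After iteration 7: m = 6, n_even = 4, odd = 3
After iteration 8: m = 7, n_even = 4, odd = 4
Loop ends.

Final answer: 4, 4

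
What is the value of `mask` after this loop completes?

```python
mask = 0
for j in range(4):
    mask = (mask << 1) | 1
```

Let's trace through this code step by step.

Initialize: mask = 0
Entering loop: for j in range(4):
After iteration 1: j = 0, mask = 1
After iteration 2: j = 1, mask = 3
After iteration 3: j = 2, mask = 7
After iteration 4: j = 3, mask = 15
Loop ends.

Final answer: 15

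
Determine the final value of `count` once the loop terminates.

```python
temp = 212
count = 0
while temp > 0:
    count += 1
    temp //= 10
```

Let's trace through this code step by step.

Initialize: temp = 212
Initialize: count = 0
Entering loop: while temp > 0:
After iteration 1: temp = 21, count = 1
After iteration 2: temp = 2, count = 2
After iteration 3: temp = 0, count = 3
Loop ends.

Final answer: 3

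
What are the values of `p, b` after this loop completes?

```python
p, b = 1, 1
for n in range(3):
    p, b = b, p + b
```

Let's trace through this code step by step.

Initialize: p = 1
Initialize: b = 1
Entering loop: for n in range(3):
After iteration 1: n = 0, p = 1, b = 2
After iteration 2: n = 1, p = 2, b = 3
After iteration 3: n = 2, p = 3, b = 5
Loop ends.

Final answer: 3, 5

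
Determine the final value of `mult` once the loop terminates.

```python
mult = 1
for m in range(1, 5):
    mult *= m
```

Let's trace through this code step by step.

Initialize: mult = 1
Entering loop: for m in range(1, 5):
After iteration 1: m = 1, mult = 1
After iteration 2: m = 2, mult = 2
After iteration 3: m = 3, mult = 6
After iteration 4: m = 4, mult = 24
Loop ends.

Final answer: 24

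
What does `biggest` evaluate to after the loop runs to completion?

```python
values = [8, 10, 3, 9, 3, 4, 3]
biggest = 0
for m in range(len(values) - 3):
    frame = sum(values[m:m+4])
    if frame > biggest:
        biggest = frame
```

Let's trace through this code step by step.

Initialize: values = [8, 10, 3, 9, 3, 4, 3]
Initialize: biggest = 0
Entering loop: for m in range(len(values) - 3):
After iteration 1: m = 0, biggest = 30, frame = 30
After iteration 2: m = 1, biggest = 30, frame = 25
After iteration 3: m = 2, biggest = 30, frame = 19
After iteration 4: m = 3, biggest = 30, frame = 19
Loop ends.

Final answer: 30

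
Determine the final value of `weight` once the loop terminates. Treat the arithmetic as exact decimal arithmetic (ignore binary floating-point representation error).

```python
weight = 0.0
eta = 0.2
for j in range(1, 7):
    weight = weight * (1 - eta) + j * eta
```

Let's trace through this code step by step.

Initialize: weight = 0.0
Initialize: eta = 0.2
Entering loop: for j in range(1, 7):
After iteration 1: j = 1, weight = 0.2
After iteration 2: j = 2, weight = 0.56
After iteration 3: j = 3, weight = 1.048
After iteration 4: j = 4, weight = 1.6384
After iteration 5: j = 5, weight = 2.31072
After iteration 6: j = 6, weight = 3.048576
Loop ends.

Final answer: 3.048576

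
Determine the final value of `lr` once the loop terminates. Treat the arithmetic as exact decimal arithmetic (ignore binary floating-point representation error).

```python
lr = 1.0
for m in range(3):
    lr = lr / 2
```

Let's trace through this code step by step.

Initialize: lr = 1.0
Entering loop: for m in range(3):
After iteration 1: m = 0, lr = 0.5
After iteration 2: m = 1, lr = 0.25
After iteration 3: m = 2, lr = 0.125
Loop ends.

Final answer: 0.125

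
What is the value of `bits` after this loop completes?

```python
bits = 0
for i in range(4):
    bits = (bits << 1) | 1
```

Let's trace through this code step by step.

Initialize: bits = 0
Entering loop: for i in range(4):
After iteration 1: i = 0, bits = 1
After iteration 2: i = 1, bits = 3
After iteration 3: i = 2, bits = 7
After iteration 4: i = 3, bits = 15
Loop ends.

Final answer: 15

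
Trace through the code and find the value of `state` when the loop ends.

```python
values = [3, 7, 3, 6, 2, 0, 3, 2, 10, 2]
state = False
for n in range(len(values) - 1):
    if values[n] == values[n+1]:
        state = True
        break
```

Let's trace through this code step by step.

Initialize: values = [3, 7, 3, 6, 2, 0, 3, 2, 10, 2]
Initialize: state = False
Entering loop: for n in range(len(values) - 1):
After iteration 1: n = 0, state = False
After iteration 2: n = 1, state = False
After iteration 3: n = 2, state = False
After iteration 4: n = 3, state = False
After iteration 5: n = 4, state = False
After iteration 6: n = 5, state = False
After iteration 7: n = 6, state = False
After iteration 8: n = 7, state = False
After iteration 9: n = 8, state = False
Loop ends.

Final answer: False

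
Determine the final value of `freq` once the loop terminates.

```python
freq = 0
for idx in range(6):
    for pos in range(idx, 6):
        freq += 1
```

Let's trace through this code step by step.

Initialize: freq = 0
Entering loop: for idx in range(6):
After iteration 1: idx = 0, freq = 6
After iteration 2: idx = 1, freq = 11
After iteration 3: idx = 2, freq = 15
After iteration 4: idx = 3, freq = 18
After iteration 5: idx = 4, freq = 20
After iteration 6: idx = 5, freq = 21
Loop ends.

Final answer: 21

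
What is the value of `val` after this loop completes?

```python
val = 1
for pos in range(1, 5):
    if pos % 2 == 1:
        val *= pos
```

Let's trace through this code step by step.

Initialize: val = 1
Entering loop: for pos in range(1, 5):
After iteration 1: pos = 1, val = 1
After iteration 2: pos = 2, val = 1
After iteration 3: pos = 3, val = 3
After iteration 4: pos = 4, val = 3
Loop ends.

Final answer: 3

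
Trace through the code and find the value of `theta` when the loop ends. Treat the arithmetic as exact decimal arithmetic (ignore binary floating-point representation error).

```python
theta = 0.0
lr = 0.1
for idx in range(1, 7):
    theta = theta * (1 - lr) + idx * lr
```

Let's trace through this code step by step.

Initialize: theta = 0.0
Initialize: lr = 0.1
Entering loop: for idx in range(1, 7):
After iteration 1: idx = 1, theta = 0.1
After iteration 2: idx = 2, theta = 0.29
After iteration 3: idx = 3, theta = 0.561
After iteration 4: idx = 4, theta = 0.9049
After iteration 5: idx = 5, theta = 1.31441
After iteration 6: idx = 6, theta = 1.782969
Loop ends.

Final answer: 1.782969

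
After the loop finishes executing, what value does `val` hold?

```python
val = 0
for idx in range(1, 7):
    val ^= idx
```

Let's trace through this code step by step.

Initialize: val = 0
Entering loop: for idx in range(1, 7):
After iteration 1: idx = 1, val = 1
After iteration 2: idx = 2, val = 3
After iteration 3: idx = 3, val = 0
After iteration 4: idx = 4, val = 4
After iteration 5: idx = 5, val = 1
After iteration 6: idx = 6, val = 7
Loop ends.

Final answer: 7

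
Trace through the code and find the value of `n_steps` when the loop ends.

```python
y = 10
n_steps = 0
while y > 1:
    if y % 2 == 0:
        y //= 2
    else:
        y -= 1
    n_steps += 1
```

Let's trace through this code step by step.

Initialize: y = 10
Initialize: n_steps = 0
Entering loop: while y > 1:
After iteration 1: y = 5, n_steps = 1
After iteration 2: y = 4, n_steps = 2
After iteration 3: y = 2, n_steps = 3
After iteration 4: y = 1, n_steps = 4
Loop ends.

Final answer: 4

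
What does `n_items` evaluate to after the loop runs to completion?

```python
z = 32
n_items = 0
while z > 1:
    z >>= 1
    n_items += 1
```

Let's trace through this code step by step.

Initialize: z = 32
Initialize: n_items = 0
Entering loop: while z > 1:
After iteration 1: z = 16, n_items = 1
After iteration 2: z = 8, n_items = 2
After iteration 3: z = 4, n_items = 3
After iteration 4: z = 2, n_items = 4
After iteration 5: z = 1, n_items = 5
Loop ends.

Final answer: 5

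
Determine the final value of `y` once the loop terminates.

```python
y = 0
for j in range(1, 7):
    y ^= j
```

Let's trace through this code step by step.

Initialize: y = 0
Entering loop: for j in range(1, 7):
After iteration 1: j = 1, y = 1
After iteration 2: j = 2, y = 3
After iteration 3: j = 3, y = 0
After iteration 4: j = 4, y = 4
After iteration 5: j = 5, y = 1
After iteration 6: j = 6, y = 7
Loop ends.

Final answer: 7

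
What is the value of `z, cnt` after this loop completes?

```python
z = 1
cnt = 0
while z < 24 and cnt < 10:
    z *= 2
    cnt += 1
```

Let's trace through this code step by step.

Initialize: z = 1
Initialize: cnt = 0
Entering loop: while z < 24 and cnt < 10:
After iteration 1: z = 2, cnt = 1
After iteration 2: z = 4, cnt = 2
After iteration 3: z = 8, cnt = 3
After iteration 4: z = 16, cnt = 4
After iteration 5: z = 32, cnt = 5
Loop ends.

Final answer: 32, 5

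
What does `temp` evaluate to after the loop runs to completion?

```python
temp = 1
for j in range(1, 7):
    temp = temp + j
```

Let's trace through this code step by step.

Initialize: temp = 1
Entering loop: for j in range(1, 7):
After iteration 1: j = 1, temp = 2
After iteration 2: j = 2, temp = 4
After iteration 3: j = 3, temp = 7
After iteration 4: j = 4, temp = 11
After iteration 5: j = 5, temp = 16
After iteration 6: j = 6, temp = 22
Loop ends.

Final answer: 22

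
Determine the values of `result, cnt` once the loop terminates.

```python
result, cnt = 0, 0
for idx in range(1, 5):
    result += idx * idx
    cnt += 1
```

Let's trace through this code step by step.

Initialize: result = 0
Initialize: cnt = 0
Entering loop: for idx in range(1, 5):
After iteration 1: idx = 1, result = 1, cnt = 1
After iteration 2: idx = 2, result = 5, cnt = 2
After iteration 3: idx = 3, result = 14, cnt = 3
After iteration 4: idx = 4, result = 30, cnt = 4
Loop ends.

Final answer: 30, 4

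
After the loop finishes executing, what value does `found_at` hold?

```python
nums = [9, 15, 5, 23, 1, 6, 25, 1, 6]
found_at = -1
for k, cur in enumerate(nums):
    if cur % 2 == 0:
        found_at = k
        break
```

Let's trace through this code step by step.

Initialize: nums = [9, 15, 5, 23, 1, 6, 25, 1, 6]
Initialize: found_at = -1
Entering loop: for k, cur in enumerate(nums):
After iteration 1: k = 0, cur = 9, found_at = -1
After iteration 2: k = 1, cur = 15, found_at = -1
After iteration 3: k = 2, cur = 5, found_at = -1
After iteration 4: k = 3, cur = 23, found_at = -1
After iteration 5: k = 4, cur = 1, found_at = -1
After iteration 6: k = 5, cur = 6, found_at = 5
Loop ends.

Final answer: 5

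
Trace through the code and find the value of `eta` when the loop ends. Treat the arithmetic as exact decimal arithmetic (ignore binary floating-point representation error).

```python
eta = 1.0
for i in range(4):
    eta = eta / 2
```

Let's trace through this code step by step.

Initialize: eta = 1.0
Entering loop: for i in range(4):
After iteration 1: i = 0, eta = 0.5
After iteration 2: i = 1, eta = 0.25
After iteration 3: i = 2, eta = 0.125
After iteration 4: i = 3, eta = 0.0625
Loop ends.

Final answer: 0.0625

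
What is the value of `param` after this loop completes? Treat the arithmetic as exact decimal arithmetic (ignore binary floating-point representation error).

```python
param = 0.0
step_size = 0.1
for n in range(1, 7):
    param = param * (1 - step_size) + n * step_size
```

Let's trace through this code step by step.

Initialize: param = 0.0
Initialize: step_size = 0.1
Entering loop: for n in range(1, 7):
After iteration 1: n = 1, param = 0.1
After iteration 2: n = 2, param = 0.29
After iteration 3: n = 3, param = 0.561
After iteration 4: n = 4, param = 0.9049
After iteration 5: n = 5, param = 1.31441
After iteration 6: n = 6, param = 1.782969
Loop ends.

Final answer: 1.782969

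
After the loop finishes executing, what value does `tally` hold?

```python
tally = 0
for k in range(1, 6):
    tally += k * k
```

Let's trace through this code step by step.

Initialize: tally = 0
Entering loop: for k in range(1, 6):
After iteration 1: k = 1, tally = 1
After iteration 2: k = 2, tally = 5
After iteration 3: k = 3, tally = 14
After iteration 4: k = 4, tally = 30
After iteration 5: k = 5, tally = 55
Loop ends.

Final answer: 55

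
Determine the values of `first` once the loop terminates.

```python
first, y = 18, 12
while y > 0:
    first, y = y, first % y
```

Let's trace through this code step by step.

Initialize: first = 18
Initialize: y = 12
Entering loop: while y > 0:
After iteration 1: first = 12, y = 6
After iteration 2: first = 6, y = 0
Loop ends.

Final answer: 6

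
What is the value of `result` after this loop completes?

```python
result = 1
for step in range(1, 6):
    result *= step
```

Let's trace through this code step by step.

Initialize: result = 1
Entering loop: for step in range(1, 6):
After iteration 1: step = 1, result = 1
After iteration 2: step = 2, result = 2
After iteration 3: step = 3, result = 6
After iteration 4: step = 4, result = 24
After iteration 5: step = 5, result = 120
Loop ends.

Final answer: 120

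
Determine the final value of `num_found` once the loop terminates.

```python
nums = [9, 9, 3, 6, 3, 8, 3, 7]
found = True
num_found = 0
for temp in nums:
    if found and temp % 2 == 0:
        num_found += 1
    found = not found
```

Let's trace through this code step by step.

Initialize: nums = [9, 9, 3, 6, 3, 8, 3, 7]
Initialize: found = True
Initialize: num_found = 0
Entering loop: for temp in nums:
After iteration 1: temp = 9, found = False, num_found = 0
After iteration 2: temp = 9, found = True, num_found = 0
After iteration 3: temp = 3, found = False, num_found = 0
After iteration 4: temp = 6, found = True, num_found = 0
After iteration 5: temp = 3, found = False, num_found = 0
After iteration 6: temp = 8, found = True, num_found = 0
After iteration 7: temp = 3, found = False, num_found = 0
After iteration 8: temp = 7, found = True, num_found = 0
Loop ends.

Final answer: 0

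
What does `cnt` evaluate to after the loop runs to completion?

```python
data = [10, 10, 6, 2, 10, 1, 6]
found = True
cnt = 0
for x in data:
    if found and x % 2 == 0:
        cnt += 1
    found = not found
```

Let's trace through this code step by step.

Initialize: data = [10, 10, 6, 2, 10, 1, 6]
Initialize: found = True
Initialize: cnt = 0
Entering loop: for x in data:
After iteration 1: x = 10, found = False, cnt = 1
After iteration 2: x = 10, found = True, cnt = 1
After iteration 3: x = 6, found = False, cnt = 2
After iteration 4: x = 2, found = True, cnt = 2
After iteration 5: x = 10, found = False, cnt = 3
After iteration 6: x = 1, found = True, cnt = 3
After iteration 7: x = 6, found = False, cnt = 4
Loop ends.

Final answer: 4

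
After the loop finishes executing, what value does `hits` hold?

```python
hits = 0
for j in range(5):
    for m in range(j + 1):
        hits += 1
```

Let's trace through this code step by step.

Initialize: hits = 0
Entering loop: for j in range(5):
After iteration 1: j = 0, hits = 1, m = 0
After iteration 2: j = 1, hits = 3, m = 1
After iteration 3: j = 2, hits = 6, m = 2
After iteration 4: j = 3, hits = 10, m = 3
After iteration 5: j = 4, hits = 15, m = 4
Loop ends.

Final answer: 15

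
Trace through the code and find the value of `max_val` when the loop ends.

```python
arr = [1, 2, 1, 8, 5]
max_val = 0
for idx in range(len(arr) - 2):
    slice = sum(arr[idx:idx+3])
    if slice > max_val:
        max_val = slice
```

Let's trace through this code step by step.

Initialize: arr = [1, 2, 1, 8, 5]
Initialize: max_val = 0
Entering loop: for idx in range(len(arr) - 2):
After iteration 1: idx = 0, max_val = 4, slice = 4
After iteration 2: idx = 1, max_val = 11, slice = 11
After iteration 3: idx = 2, max_val = 14, slice = 14
Loop ends.

Final answer: 14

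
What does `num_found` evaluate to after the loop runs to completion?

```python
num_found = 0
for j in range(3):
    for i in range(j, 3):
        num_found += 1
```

Let's trace through this code step by step.

Initialize: num_found = 0
Entering loop: for j in range(3):
After iteration 1: j = 0, num_found = 3
After iteration 2: j = 1, num_found = 5
After iteration 3: j = 2, num_found = 6
Loop ends.

Final answer: 6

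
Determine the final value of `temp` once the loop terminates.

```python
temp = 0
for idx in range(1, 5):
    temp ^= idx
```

Let's trace through this code step by step.

Initialize: temp = 0
Entering loop: for idx in range(1, 5):
After iteration 1: idx = 1, temp = 1
After iteration 2: idx = 2, temp = 3
After iteration 3: idx = 3, temp = 0
After iteration 4: idx = 4, temp = 4
Loop ends.

Final answer: 4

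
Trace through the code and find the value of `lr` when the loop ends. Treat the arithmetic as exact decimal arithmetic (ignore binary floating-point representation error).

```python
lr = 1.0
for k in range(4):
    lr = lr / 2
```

Let's trace through this code step by step.

Initialize: lr = 1.0
Entering loop: for k in range(4):
After iteration 1: k = 0, lr = 0.5
After iteration 2: k = 1, lr = 0.25
After iteration 3: k = 2, lr = 0.125
After iteration 4: k = 3, lr = 0.0625
Loop ends.

Final answer: 0.0625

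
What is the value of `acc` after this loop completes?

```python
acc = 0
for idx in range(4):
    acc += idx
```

Let's trace through this code step by step.

Initialize: acc = 0
Entering loop: for idx in range(4):
After iteration 1: idx = 0, acc = 0
After iteration 2: idx = 1, acc = 1
After iteration 3: idx = 2, acc = 3
After iteration 4: idx = 3, acc = 6
Loop ends.

Final answer: 6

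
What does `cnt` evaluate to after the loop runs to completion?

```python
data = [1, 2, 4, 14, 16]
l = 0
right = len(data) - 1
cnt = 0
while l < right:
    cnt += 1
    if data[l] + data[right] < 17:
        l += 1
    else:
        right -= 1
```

Let's trace through this code step by step.

Initialize: data = [1, 2, 4, 14, 16]
Initialize: l = 0
Initialize: right = 4
Initialize: cnt = 0
Entering loop: while l < right:
After iteration 1: l = 0, right = 3, cnt = 1
After iteration 2: l = 1, right = 3, cnt = 2
After iteration 3: l = 2, right = 3, cnt = 3
After iteration 4: l = 2, right = 2, cnt = 4
Loop ends.

Final answer: 4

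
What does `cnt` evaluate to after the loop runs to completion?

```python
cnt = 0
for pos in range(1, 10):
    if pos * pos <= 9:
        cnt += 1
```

Let's trace through this code step by step.

Initialize: cnt = 0
Entering loop: for pos in range(1, 10):
After iteration 1: pos = 1, cnt = 1
After iteration 2: pos = 2, cnt = 2
After iteration 3: pos = 3, cnt = 3
After iteration 4: pos = 4, cnt = 3
After iteration 5: pos = 5, cnt = 3
After iteration 6: pos = 6, cnt = 3
After iteration 7: pos = 7, cnt = 3
After iteration 8: pos = 8, cnt = 3
After iteration 9: pos = 9, cnt = 3
Loop ends.

Final answer: 3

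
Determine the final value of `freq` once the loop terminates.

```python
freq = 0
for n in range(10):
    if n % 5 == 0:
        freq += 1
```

Let's trace through this code step by step.

Initialize: freq = 0
Entering loop: for n in range(10):
After iteration 1: n = 0, freq = 1
After iteration 2: n = 1, freq = 1
After iteration 3: n = 2, freq = 1
After iteration 4: n = 3, freq = 1
After iteration 5: n = 4, freq = 1
After iteration 6: n = 5, freq = 2
After iteration 7: n = 6, freq = 2
After iteration 8: n = 7, freq = 2
After iteration 9: n = 8, freq = 2
After iteration 10: n = 9, freq = 2
Loop ends.

Final answer: 2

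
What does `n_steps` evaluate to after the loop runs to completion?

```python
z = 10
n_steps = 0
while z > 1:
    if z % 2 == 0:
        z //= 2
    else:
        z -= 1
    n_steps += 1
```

Let's trace through this code step by step.

Initialize: z = 10
Initialize: n_steps = 0
Entering loop: while z > 1:
After iteration 1: z = 5, n_steps = 1
After iteration 2: z = 4, n_steps = 2
After iteration 3: z = 2, n_steps = 3
After iteration 4: z = 1, n_steps = 4
Loop ends.

Final answer: 4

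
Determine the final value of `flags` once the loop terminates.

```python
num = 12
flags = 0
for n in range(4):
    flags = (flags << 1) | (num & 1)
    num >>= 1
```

Let's trace through this code step by step.

Initialize: num = 12
Initialize: flags = 0
Entering loop: for n in range(4):
After iteration 1: n = 0, num = 6, flags = 0
After iteration 2: n = 1, num = 3, flags = 0
After iteration 3: n = 2, num = 1, flags = 1
After iteration 4: n = 3, num = 0, flags = 3
Loop ends.

Final answer: 3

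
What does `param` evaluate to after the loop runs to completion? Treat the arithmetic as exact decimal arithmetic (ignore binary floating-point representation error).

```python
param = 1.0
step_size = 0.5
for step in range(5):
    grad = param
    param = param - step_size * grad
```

Let's trace through this code step by step.

Initialize: param = 1.0
Initialize: step_size = 0.5
Entering loop: for step in range(5):
After iteration 1: step = 0, param = 0.5, grad = 1.0
After iteration 2: step = 1, param = 0.25, grad = 0.5
After iteration 3: step = 2, param = 0.125, grad = 0.25
After iteration 4: step = 3, param = 0.0625, grad = 0.125
After iteration 5: step = 4, param = 0.03125, grad = 0.0625
Loop ends.

Final answer: 0.03125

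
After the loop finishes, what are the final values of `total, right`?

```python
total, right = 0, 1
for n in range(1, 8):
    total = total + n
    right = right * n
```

Let's trace through this code step by step.

Initialize: total = 0
Initialize: right = 1
Entering loop: for n in range(1, 8):
After iteration 1: n = 1, total = 1, right = 1
After iteration 2: n = 2, total = 3, right = 2
After iteration 3: n = 3, total = 6, right = 6
After iteration 4: n = 4, total = 10, right = 24
After iteration 5: n = 5, total = 15, right = 120
After iteration 6: n = 6, total = 21, right = 720
After iteration 7: n = 7, total = 28, right = 5040
Loop ends.

Final answer: 28, 5040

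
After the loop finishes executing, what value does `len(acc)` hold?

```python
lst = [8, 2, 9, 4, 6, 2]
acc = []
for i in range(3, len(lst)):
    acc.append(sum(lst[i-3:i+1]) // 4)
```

Let's trace through this code step by step.

Initialize: lst = [8, 2, 9, 4, 6, 2]
Initialize: acc = []
Entering loop: for i in range(3, len(lst)):
After iteration 1: i = 3, acc = [5]
After iteration 2: i = 4, acc = [5, 5]
After iteration 3: i = 5, acc = [5, 5, 5]
Loop ends.
len(acc) = 3

Final answer: 3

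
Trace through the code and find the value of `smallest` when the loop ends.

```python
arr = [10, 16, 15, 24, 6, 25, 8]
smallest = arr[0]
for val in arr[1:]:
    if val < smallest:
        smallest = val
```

Let's trace through this code step by step.

Initialize: arr = [10, 16, 15, 24, 6, 25, 8]
Initialize: smallest = 10
Entering loop: for val in arr[1:]:
After iteration 1: val = 16, smallest = 10
After iteration 2: val = 15, smallest = 10
After iteration 3: val = 24, smallest = 10
After iteration 4: val = 6, smallest = 6
After iteration 5: val = 25, smallest = 6
After iteration 6: val = 8, smallest = 6
Loop ends.

Final answer: 6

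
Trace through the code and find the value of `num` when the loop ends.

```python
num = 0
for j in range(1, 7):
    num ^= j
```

Let's trace through this code step by step.

Initialize: num = 0
Entering loop: for j in range(1, 7):
After iteration 1: j = 1, num = 1
After iteration 2: j = 2, num = 3
After iteration 3: j = 3, num = 0
After iteration 4: j = 4, num = 4
After iteration 5: j = 5, num = 1
After iteration 6: j = 6, num = 7
Loop ends.

Final answer: 7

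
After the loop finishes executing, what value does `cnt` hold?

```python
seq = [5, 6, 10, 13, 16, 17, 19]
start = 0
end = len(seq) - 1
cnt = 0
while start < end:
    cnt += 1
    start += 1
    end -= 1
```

Let's trace through this code step by step.

Initialize: seq = [5, 6, 10, 13, 16, 17, 19]
Initialize: start = 0
Initialize: end = 6
Initialize: cnt = 0
Entering loop: while start < end:
After iteration 1: start = 1, end = 5, cnt = 1
After iteration 2: start = 2, end = 4, cnt = 2
After iteration 3: start = 3, end = 3, cnt = 3
Loop ends.

Final answer: 3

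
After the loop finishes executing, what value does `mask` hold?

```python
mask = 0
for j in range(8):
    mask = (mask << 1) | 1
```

Let's trace through this code step by step.

Initialize: mask = 0
Entering loop: for j in range(8):
After iteration 1: j = 0, mask = 1
After iteration 2: j = 1, mask = 3
After iteration 3: j = 2, mask = 7
After iteration 4: j = 3, mask = 15
After iteration 5: j = 4, mask = 31
After iteration 6: j = 5, mask = 63
After iteration 7: j = 6, mask = 127
After iteration 8: j = 7, mask = 255
Loop ends.

Final answer: 255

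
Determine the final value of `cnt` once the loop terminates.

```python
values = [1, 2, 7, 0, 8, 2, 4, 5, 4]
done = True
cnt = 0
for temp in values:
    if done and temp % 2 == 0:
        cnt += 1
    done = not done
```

Let's trace through this code step by step.

Initialize: values = [1, 2, 7, 0, 8, 2, 4, 5, 4]
Initialize: done = True
Initialize: cnt = 0
Entering loop: for temp in values:
After iteration 1: temp = 1, done = False, cnt = 0
After iteration 2: temp = 2, done = True, cnt = 0
After iteration 3: temp = 7, done = False, cnt = 0
After iteration 4: temp = 0, done = True, cnt = 0
After iteration 5: temp = 8, done = False, cnt = 1
After iteration 6: temp = 2, done = True, cnt = 1
After iteration 7: temp = 4, done = False, cnt = 2
After iteration 8: temp = 5, done = True, cnt = 2
After iteration 9: temp = 4, done = False, cnt = 3
Loop ends.

Final answer: 3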